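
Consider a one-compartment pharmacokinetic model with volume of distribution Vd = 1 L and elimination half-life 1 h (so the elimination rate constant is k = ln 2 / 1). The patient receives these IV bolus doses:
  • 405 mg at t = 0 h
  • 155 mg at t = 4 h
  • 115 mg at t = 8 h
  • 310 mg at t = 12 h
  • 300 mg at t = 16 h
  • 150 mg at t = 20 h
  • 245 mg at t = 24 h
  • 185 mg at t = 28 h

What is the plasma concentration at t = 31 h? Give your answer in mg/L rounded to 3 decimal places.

k = ln 2 / 1 = 0.69315 per h
Dose 1 (405 mg at t=0 h): 405·exp(−0.69315·31) = 0.000 mg/L
Dose 2 (155 mg at t=4 h): 155·exp(−0.69315·27) = 0.000 mg/L
Dose 3 (115 mg at t=8 h): 115·exp(−0.69315·23) = 0.000 mg/L
Dose 4 (310 mg at t=12 h): 310·exp(−0.69315·19) = 0.001 mg/L
Dose 5 (300 mg at t=16 h): 300·exp(−0.69315·15) = 0.009 mg/L
Dose 6 (150 mg at t=20 h): 150·exp(−0.69315·11) = 0.073 mg/L
Dose 7 (245 mg at t=24 h): 245·exp(−0.69315·7) = 1.914 mg/L
Dose 8 (185 mg at t=28 h): 185·exp(−0.69315·3) = 23.125 mg/L
C(31) = 0.000 + 0.000 + 0.000 + 0.001 + 0.009 + 0.073 + 1.914 + 23.125 = 25.122 mg/L

25.122 mg/L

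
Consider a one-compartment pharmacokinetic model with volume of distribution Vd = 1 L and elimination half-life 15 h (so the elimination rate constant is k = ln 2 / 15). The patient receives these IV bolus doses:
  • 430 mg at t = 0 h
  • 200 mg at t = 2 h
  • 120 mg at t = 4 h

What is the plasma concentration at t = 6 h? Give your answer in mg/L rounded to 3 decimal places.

k = ln 2 / 15 = 0.04621 per h
Dose 1 (430 mg at t=0 h): 430·exp(−0.04621·6) = 325.879 mg/L
Dose 2 (200 mg at t=2 h): 200·exp(−0.04621·4) = 166.248 mg/L
Dose 3 (120 mg at t=4 h): 120·exp(−0.04621·2) = 109.407 mg/L
C(6) = 325.879 + 166.248 + 109.407 = 601.533 mg/L

601.533 mg/L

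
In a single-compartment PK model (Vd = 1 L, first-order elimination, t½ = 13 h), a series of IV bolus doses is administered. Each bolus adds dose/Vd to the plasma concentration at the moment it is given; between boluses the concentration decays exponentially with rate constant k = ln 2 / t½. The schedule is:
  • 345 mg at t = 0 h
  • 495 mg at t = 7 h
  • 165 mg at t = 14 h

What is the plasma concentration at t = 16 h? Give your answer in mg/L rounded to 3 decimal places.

k = ln 2 / 13 = 0.05332 per h
Dose 1 (345 mg at t=0 h): 345·exp(−0.05332·16) = 147.001 mg/L
Dose 2 (495 mg at t=7 h): 495·exp(−0.05332·9) = 306.337 mg/L
Dose 3 (165 mg at t=14 h): 165·exp(−0.05332·2) = 148.310 mg/L
C(16) = 147.001 + 306.337 + 148.310 = 601.649 mg/L

601.649 mg/L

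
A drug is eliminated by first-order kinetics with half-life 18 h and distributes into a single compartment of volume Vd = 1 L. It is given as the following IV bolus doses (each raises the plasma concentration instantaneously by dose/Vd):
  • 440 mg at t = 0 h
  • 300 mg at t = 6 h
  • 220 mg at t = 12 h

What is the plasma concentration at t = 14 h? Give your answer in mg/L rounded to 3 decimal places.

k = ln 2 / 18 = 0.03851 per h
Dose 1 (440 mg at t=0 h): 440·exp(−0.03851·14) = 256.636 mg/L
Dose 2 (300 mg at t=6 h): 300·exp(−0.03851·8) = 220.460 mg/L
Dose 3 (220 mg at t=12 h): 220·exp(−0.03851·2) = 203.692 mg/L
C(14) = 256.636 + 220.460 + 203.692 = 680.789 mg/L

680.789 mg/L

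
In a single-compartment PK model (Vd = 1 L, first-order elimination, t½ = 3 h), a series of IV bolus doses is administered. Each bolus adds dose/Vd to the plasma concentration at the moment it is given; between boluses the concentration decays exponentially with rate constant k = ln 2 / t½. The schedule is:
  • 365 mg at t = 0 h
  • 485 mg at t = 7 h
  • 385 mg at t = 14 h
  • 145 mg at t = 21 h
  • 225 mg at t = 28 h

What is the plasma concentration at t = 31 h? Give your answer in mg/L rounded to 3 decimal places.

136.642 mg/L

k = ln 2 / 3 = 0.23105 per h
Dose 1 (365 mg at t=0 h): 365·exp(−0.23105·31) = 0.283 mg/L
Dose 2 (485 mg at t=7 h): 485·exp(−0.23105·24) = 1.895 mg/L
Dose 3 (385 mg at t=14 h): 385·exp(−0.23105·17) = 7.579 mg/L
Dose 4 (145 mg at t=21 h): 145·exp(−0.23105·10) = 14.386 mg/L
Dose 5 (225 mg at t=28 h): 225·exp(−0.23105·3) = 112.500 mg/L
C(31) = 0.283 + 1.895 + 7.579 + 14.386 + 112.500 = 136.642 mg/L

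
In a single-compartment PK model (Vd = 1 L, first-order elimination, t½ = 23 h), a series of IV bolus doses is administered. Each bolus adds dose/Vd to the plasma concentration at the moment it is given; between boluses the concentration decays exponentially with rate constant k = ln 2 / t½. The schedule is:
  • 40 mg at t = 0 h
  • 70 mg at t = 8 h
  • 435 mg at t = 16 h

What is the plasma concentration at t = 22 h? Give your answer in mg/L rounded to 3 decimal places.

k = ln 2 / 23 = 0.03014 per h
Dose 1 (40 mg at t=0 h): 40·exp(−0.03014·22) = 20.612 mg/L
Dose 2 (70 mg at t=8 h): 70·exp(−0.03014·14) = 45.905 mg/L
Dose 3 (435 mg at t=16 h): 435·exp(−0.03014·6) = 363.044 mg/L
C(22) = 20.612 + 45.905 + 363.044 = 429.562 mg/L

429.562 mg/L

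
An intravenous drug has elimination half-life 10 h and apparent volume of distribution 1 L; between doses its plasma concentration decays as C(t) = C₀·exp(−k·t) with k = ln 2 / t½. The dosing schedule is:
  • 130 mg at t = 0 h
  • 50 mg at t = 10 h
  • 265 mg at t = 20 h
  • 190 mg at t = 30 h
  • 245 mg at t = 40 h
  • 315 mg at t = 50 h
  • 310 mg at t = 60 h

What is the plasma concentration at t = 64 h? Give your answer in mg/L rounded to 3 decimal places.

433.992 mg/L

k = ln 2 / 10 = 0.06931 per h
Dose 1 (130 mg at t=0 h): 130·exp(−0.06931·64) = 1.539 mg/L
Dose 2 (50 mg at t=10 h): 50·exp(−0.06931·54) = 1.184 mg/L
Dose 3 (265 mg at t=20 h): 265·exp(−0.06931·44) = 12.552 mg/L
Dose 4 (190 mg at t=30 h): 190·exp(−0.06931·34) = 17.999 mg/L
Dose 5 (245 mg at t=40 h): 245·exp(−0.06931·24) = 46.419 mg/L
Dose 6 (315 mg at t=50 h): 315·exp(−0.06931·14) = 119.363 mg/L
Dose 7 (310 mg at t=60 h): 310·exp(−0.06931·4) = 234.936 mg/L
C(64) = 1.539 + 1.184 + 12.552 + 17.999 + 46.419 + 119.363 + 234.936 = 433.992 mg/L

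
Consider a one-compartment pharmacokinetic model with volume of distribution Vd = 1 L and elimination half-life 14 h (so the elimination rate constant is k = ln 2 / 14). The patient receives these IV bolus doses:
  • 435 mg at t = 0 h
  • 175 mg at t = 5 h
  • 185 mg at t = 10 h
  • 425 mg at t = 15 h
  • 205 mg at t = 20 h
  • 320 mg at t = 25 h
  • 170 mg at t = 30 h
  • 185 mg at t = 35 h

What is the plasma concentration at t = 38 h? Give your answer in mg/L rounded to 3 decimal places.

808.856 mg/L

k = ln 2 / 14 = 0.04951 per h
Dose 1 (435 mg at t=0 h): 435·exp(−0.04951·38) = 66.284 mg/L
Dose 2 (175 mg at t=5 h): 175·exp(−0.04951·33) = 34.156 mg/L
Dose 3 (185 mg at t=10 h): 185·exp(−0.04951·28) = 46.250 mg/L
Dose 4 (425 mg at t=15 h): 425·exp(−0.04951·23) = 136.094 mg/L
Dose 5 (205 mg at t=20 h): 205·exp(−0.04951·18) = 84.084 mg/L
Dose 6 (320 mg at t=25 h): 320·exp(−0.04951·13) = 168.121 mg/L
Dose 7 (170 mg at t=30 h): 170·exp(−0.04951·8) = 114.402 mg/L
Dose 8 (185 mg at t=35 h): 185·exp(−0.04951·3) = 159.465 mg/L
C(38) = 66.284 + 34.156 + 46.250 + 136.094 + 84.084 + 168.121 + 114.402 + 159.465 = 808.856 mg/L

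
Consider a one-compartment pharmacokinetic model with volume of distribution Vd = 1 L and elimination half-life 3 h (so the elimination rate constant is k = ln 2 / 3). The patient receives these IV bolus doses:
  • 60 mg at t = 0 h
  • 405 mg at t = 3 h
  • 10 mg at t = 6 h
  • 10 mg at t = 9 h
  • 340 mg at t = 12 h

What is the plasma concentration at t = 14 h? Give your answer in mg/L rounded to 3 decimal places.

253.165 mg/L

k = ln 2 / 3 = 0.23105 per h
Dose 1 (60 mg at t=0 h): 60·exp(−0.23105·14) = 2.362 mg/L
Dose 2 (405 mg at t=3 h): 405·exp(−0.23105·11) = 31.892 mg/L
Dose 3 (10 mg at t=6 h): 10·exp(−0.23105·8) = 1.575 mg/L
Dose 4 (10 mg at t=9 h): 10·exp(−0.23105·5) = 3.150 mg/L
Dose 5 (340 mg at t=12 h): 340·exp(−0.23105·2) = 214.187 mg/L
C(14) = 2.362 + 31.892 + 1.575 + 3.150 + 214.187 = 253.165 mg/L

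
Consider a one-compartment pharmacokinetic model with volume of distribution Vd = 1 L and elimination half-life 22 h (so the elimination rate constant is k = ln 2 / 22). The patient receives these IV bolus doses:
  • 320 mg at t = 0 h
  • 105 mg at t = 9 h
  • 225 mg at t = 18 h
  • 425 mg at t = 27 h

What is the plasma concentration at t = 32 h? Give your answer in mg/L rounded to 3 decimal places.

k = ln 2 / 22 = 0.03151 per h
Dose 1 (320 mg at t=0 h): 320·exp(−0.03151·32) = 116.758 mg/L
Dose 2 (105 mg at t=9 h): 105·exp(−0.03151·23) = 50.872 mg/L
Dose 3 (225 mg at t=18 h): 225·exp(−0.03151·14) = 144.750 mg/L
Dose 4 (425 mg at t=27 h): 425·exp(−0.03151·5) = 363.056 mg/L
C(32) = 116.758 + 50.872 + 144.750 + 363.056 = 675.435 mg/L

675.435 mg/L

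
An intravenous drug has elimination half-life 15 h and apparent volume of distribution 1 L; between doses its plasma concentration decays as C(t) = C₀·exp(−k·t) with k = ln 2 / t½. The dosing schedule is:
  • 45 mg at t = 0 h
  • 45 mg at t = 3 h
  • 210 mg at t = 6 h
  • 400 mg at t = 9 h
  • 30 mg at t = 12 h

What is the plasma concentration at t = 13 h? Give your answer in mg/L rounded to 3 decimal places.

566.130 mg/L

k = ln 2 / 15 = 0.04621 per h
Dose 1 (45 mg at t=0 h): 45·exp(−0.04621·13) = 24.679 mg/L
Dose 2 (45 mg at t=3 h): 45·exp(−0.04621·10) = 28.348 mg/L
Dose 3 (210 mg at t=6 h): 210·exp(−0.04621·7) = 151.963 mg/L
Dose 4 (400 mg at t=9 h): 400·exp(−0.04621·4) = 332.495 mg/L
Dose 5 (30 mg at t=12 h): 30·exp(−0.04621·1) = 28.645 mg/L
C(13) = 24.679 + 28.348 + 151.963 + 332.495 + 28.645 = 566.130 mg/L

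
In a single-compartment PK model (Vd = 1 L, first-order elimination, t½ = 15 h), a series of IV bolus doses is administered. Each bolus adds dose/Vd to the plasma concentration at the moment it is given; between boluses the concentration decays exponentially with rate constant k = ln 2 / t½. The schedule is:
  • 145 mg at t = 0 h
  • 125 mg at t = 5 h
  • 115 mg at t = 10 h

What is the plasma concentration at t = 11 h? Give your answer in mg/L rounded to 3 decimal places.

291.758 mg/L

k = ln 2 / 15 = 0.04621 per h
Dose 1 (145 mg at t=0 h): 145·exp(−0.04621·11) = 87.219 mg/L
Dose 2 (125 mg at t=5 h): 125·exp(−0.04621·6) = 94.732 mg/L
Dose 3 (115 mg at t=10 h): 115·exp(−0.04621·1) = 109.807 mg/L
C(11) = 87.219 + 94.732 + 109.807 = 291.758 mg/L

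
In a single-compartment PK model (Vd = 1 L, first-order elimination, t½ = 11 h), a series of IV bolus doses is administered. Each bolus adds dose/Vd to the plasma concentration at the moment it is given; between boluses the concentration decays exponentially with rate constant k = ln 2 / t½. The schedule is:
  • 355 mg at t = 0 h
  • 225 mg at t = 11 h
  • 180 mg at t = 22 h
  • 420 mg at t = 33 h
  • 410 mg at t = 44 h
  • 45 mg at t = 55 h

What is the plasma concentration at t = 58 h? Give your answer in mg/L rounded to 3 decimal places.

k = ln 2 / 11 = 0.06301 per h
Dose 1 (355 mg at t=0 h): 355·exp(−0.06301·58) = 9.183 mg/L
Dose 2 (225 mg at t=11 h): 225·exp(−0.06301·47) = 11.640 mg/L
Dose 3 (180 mg at t=22 h): 180·exp(−0.06301·36) = 18.624 mg/L
Dose 4 (420 mg at t=33 h): 420·exp(−0.06301·25) = 86.914 mg/L
Dose 5 (410 mg at t=44 h): 410·exp(−0.06301·14) = 169.689 mg/L
Dose 6 (45 mg at t=55 h): 45·exp(−0.06301·3) = 37.249 mg/L
C(58) = 9.183 + 11.640 + 18.624 + 86.914 + 169.689 + 37.249 = 333.300 mg/L

333.300 mg/L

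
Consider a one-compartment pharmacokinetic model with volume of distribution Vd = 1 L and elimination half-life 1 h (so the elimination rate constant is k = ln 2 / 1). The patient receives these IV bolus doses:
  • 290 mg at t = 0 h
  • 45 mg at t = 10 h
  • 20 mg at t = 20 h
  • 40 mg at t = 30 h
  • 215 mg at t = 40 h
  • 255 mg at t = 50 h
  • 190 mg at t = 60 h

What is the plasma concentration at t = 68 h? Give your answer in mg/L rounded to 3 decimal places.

k = ln 2 / 1 = 0.69315 per h
Dose 1 (290 mg at t=0 h): 290·exp(−0.69315·68) = 0.000 mg/L
Dose 2 (45 mg at t=10 h): 45·exp(−0.69315·58) = 0.000 mg/L
Dose 3 (20 mg at t=20 h): 20·exp(−0.69315·48) = 0.000 mg/L
Dose 4 (40 mg at t=30 h): 40·exp(−0.69315·38) = 0.000 mg/L
Dose 5 (215 mg at t=40 h): 215·exp(−0.69315·28) = 0.000 mg/L
Dose 6 (255 mg at t=50 h): 255·exp(−0.69315·18) = 0.001 mg/L
Dose 7 (190 mg at t=60 h): 190·exp(−0.69315·8) = 0.742 mg/L
C(68) = 0.000 + 0.000 + 0.000 + 0.000 + 0.000 + 0.001 + 0.742 = 0.743 mg/L

0.743 mg/L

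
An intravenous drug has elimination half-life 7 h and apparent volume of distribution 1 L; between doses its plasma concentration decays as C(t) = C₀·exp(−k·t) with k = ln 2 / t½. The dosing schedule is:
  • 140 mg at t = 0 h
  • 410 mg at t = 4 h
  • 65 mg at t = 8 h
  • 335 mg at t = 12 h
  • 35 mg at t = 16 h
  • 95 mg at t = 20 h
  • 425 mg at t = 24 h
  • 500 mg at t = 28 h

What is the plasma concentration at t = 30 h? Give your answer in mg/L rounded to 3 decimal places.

790.963 mg/L

k = ln 2 / 7 = 0.09902 per h
Dose 1 (140 mg at t=0 h): 140·exp(−0.09902·30) = 7.178 mg/L
Dose 2 (410 mg at t=4 h): 410·exp(−0.09902·26) = 31.237 mg/L
Dose 3 (65 mg at t=8 h): 65·exp(−0.09902·22) = 7.359 mg/L
Dose 4 (335 mg at t=12 h): 335·exp(−0.09902·18) = 56.360 mg/L
Dose 5 (35 mg at t=16 h): 35·exp(−0.09902·14) = 8.750 mg/L
Dose 6 (95 mg at t=20 h): 95·exp(−0.09902·10) = 35.292 mg/L
Dose 7 (425 mg at t=24 h): 425·exp(−0.09902·6) = 234.619 mg/L
Dose 8 (500 mg at t=28 h): 500·exp(−0.09902·2) = 410.168 mg/L
C(30) = 7.178 + 31.237 + 7.359 + 56.360 + 8.750 + 35.292 + 234.619 + 410.168 = 790.963 mg/L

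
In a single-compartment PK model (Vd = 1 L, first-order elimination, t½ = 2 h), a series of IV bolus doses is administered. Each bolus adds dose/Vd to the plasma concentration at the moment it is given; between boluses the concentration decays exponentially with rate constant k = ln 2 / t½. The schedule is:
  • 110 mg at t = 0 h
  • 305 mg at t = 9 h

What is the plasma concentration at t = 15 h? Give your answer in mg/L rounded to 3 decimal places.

k = ln 2 / 2 = 0.34657 per h
Dose 1 (110 mg at t=0 h): 110·exp(−0.34657·15) = 0.608 mg/L
Dose 2 (305 mg at t=9 h): 305·exp(−0.34657·6) = 38.125 mg/L
C(15) = 0.608 + 38.125 = 38.733 mg/L

38.733 mg/L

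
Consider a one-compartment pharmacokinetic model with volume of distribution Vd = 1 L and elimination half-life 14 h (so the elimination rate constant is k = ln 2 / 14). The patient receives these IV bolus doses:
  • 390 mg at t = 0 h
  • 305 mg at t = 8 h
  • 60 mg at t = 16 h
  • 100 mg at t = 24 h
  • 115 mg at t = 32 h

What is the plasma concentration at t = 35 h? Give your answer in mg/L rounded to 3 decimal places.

k = ln 2 / 14 = 0.04951 per h
Dose 1 (390 mg at t=0 h): 390·exp(−0.04951·35) = 68.943 mg/L
Dose 2 (305 mg at t=8 h): 305·exp(−0.04951·27) = 80.120 mg/L
Dose 3 (60 mg at t=16 h): 60·exp(−0.04951·19) = 23.421 mg/L
Dose 4 (100 mg at t=24 h): 100·exp(−0.04951·11) = 58.006 mg/L
Dose 5 (115 mg at t=32 h): 115·exp(−0.04951·3) = 99.127 mg/L
C(35) = 68.943 + 80.120 + 23.421 + 58.006 + 99.127 = 329.618 mg/L

329.618 mg/L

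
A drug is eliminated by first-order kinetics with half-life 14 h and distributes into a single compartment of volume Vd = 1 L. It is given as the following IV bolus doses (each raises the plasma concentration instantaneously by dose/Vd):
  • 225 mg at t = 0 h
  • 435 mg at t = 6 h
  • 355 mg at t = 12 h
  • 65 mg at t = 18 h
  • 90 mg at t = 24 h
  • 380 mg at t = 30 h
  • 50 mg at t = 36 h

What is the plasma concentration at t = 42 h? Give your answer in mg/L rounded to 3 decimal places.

k = ln 2 / 14 = 0.04951 per h
Dose 1 (225 mg at t=0 h): 225·exp(−0.04951·42) = 28.125 mg/L
Dose 2 (435 mg at t=6 h): 435·exp(−0.04951·36) = 73.183 mg/L
Dose 3 (355 mg at t=12 h): 355·exp(−0.04951·30) = 80.383 mg/L
Dose 4 (65 mg at t=18 h): 65·exp(−0.04951·24) = 19.809 mg/L
Dose 5 (90 mg at t=24 h): 90·exp(−0.04951·18) = 36.915 mg/L
Dose 6 (380 mg at t=30 h): 380·exp(−0.04951·12) = 209.777 mg/L
Dose 7 (50 mg at t=36 h): 50·exp(−0.04951·6) = 37.150 mg/L
C(42) = 28.125 + 73.183 + 80.383 + 19.809 + 36.915 + 209.777 + 37.150 = 485.342 mg/L

485.342 mg/L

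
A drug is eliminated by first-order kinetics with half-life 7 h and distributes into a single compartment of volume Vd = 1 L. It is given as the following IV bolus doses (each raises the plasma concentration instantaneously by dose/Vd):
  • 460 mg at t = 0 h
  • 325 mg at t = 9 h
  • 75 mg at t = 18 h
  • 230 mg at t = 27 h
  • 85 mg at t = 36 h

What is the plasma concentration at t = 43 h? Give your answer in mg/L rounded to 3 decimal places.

113.701 mg/L

k = ln 2 / 7 = 0.09902 per h
Dose 1 (460 mg at t=0 h): 460·exp(−0.09902·43) = 6.510 mg/L
Dose 2 (325 mg at t=9 h): 325·exp(−0.09902·34) = 11.213 mg/L
Dose 3 (75 mg at t=18 h): 75·exp(−0.09902·25) = 6.309 mg/L
Dose 4 (230 mg at t=27 h): 230·exp(−0.09902·16) = 47.169 mg/L
Dose 5 (85 mg at t=36 h): 85·exp(−0.09902·7) = 42.500 mg/L
C(43) = 6.510 + 11.213 + 6.309 + 47.169 + 42.500 = 113.701 mg/L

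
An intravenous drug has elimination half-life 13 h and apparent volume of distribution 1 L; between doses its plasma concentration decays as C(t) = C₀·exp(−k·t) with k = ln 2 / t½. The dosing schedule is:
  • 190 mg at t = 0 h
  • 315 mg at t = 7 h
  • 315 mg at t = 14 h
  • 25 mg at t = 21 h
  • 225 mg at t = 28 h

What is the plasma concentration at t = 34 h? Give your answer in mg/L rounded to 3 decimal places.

k = ln 2 / 13 = 0.05332 per h
Dose 1 (190 mg at t=0 h): 190·exp(−0.05332·34) = 31.006 mg/L
Dose 2 (315 mg at t=7 h): 315·exp(−0.05332·27) = 74.661 mg/L
Dose 3 (315 mg at t=14 h): 315·exp(−0.05332·20) = 108.439 mg/L
Dose 4 (25 mg at t=21 h): 25·exp(−0.05332·13) = 12.500 mg/L
Dose 5 (225 mg at t=28 h): 225·exp(−0.05332·6) = 163.398 mg/L
C(34) = 31.006 + 74.661 + 108.439 + 12.500 + 163.398 = 390.004 mg/L

390.004 mg/L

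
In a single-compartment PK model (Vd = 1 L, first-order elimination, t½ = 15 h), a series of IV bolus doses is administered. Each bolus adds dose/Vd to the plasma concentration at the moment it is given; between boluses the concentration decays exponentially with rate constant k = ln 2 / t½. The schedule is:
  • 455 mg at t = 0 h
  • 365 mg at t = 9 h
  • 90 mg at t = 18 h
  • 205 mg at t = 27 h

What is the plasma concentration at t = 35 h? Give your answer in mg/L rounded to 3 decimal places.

k = ln 2 / 15 = 0.04621 per h
Dose 1 (455 mg at t=0 h): 455·exp(−0.04621·35) = 90.283 mg/L
Dose 2 (365 mg at t=9 h): 365·exp(−0.04621·26) = 109.776 mg/L
Dose 3 (90 mg at t=18 h): 90·exp(−0.04621·17) = 41.028 mg/L
Dose 4 (205 mg at t=27 h): 205·exp(−0.04621·8) = 141.646 mg/L
C(35) = 90.283 + 109.776 + 41.028 + 141.646 = 382.733 mg/L

382.733 mg/L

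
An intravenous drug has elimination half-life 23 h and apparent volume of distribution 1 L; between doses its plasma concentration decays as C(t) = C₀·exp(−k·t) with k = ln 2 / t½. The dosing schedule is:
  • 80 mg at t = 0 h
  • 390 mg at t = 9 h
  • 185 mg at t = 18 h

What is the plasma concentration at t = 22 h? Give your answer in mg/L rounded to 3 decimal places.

468.797 mg/L

k = ln 2 / 23 = 0.03014 per h
Dose 1 (80 mg at t=0 h): 80·exp(−0.03014·22) = 41.224 mg/L
Dose 2 (390 mg at t=9 h): 390·exp(−0.03014·13) = 263.583 mg/L
Dose 3 (185 mg at t=18 h): 185·exp(−0.03014·4) = 163.990 mg/L
C(22) = 41.224 + 263.583 + 163.990 = 468.797 mg/L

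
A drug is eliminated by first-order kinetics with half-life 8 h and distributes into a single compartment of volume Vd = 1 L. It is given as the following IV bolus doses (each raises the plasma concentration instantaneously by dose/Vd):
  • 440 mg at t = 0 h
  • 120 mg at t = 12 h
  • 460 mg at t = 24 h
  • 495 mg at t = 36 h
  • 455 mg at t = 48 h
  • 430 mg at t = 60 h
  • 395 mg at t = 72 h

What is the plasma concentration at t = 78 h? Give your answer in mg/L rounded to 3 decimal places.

k = ln 2 / 8 = 0.08664 per h
Dose 1 (440 mg at t=0 h): 440·exp(−0.08664·78) = 0.511 mg/L
Dose 2 (120 mg at t=12 h): 120·exp(−0.08664·66) = 0.394 mg/L
Dose 3 (460 mg at t=24 h): 460·exp(−0.08664·54) = 4.274 mg/L
Dose 4 (495 mg at t=36 h): 495·exp(−0.08664·42) = 13.008 mg/L
Dose 5 (455 mg at t=48 h): 455·exp(−0.08664·30) = 33.818 mg/L
Dose 6 (430 mg at t=60 h): 430·exp(−0.08664·18) = 90.396 mg/L
Dose 7 (395 mg at t=72 h): 395·exp(−0.08664·6) = 234.868 mg/L
C(78) = 0.511 + 0.394 + 4.274 + 13.008 + 33.818 + 90.396 + 234.868 = 377.269 mg/L

377.269 mg/L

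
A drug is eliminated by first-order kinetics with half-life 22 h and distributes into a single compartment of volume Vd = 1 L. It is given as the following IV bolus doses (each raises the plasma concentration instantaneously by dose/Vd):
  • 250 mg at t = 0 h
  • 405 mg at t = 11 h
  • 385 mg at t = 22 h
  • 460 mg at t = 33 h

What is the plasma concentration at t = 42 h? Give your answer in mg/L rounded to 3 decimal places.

k = ln 2 / 22 = 0.03151 per h
Dose 1 (250 mg at t=0 h): 250·exp(−0.03151·42) = 66.565 mg/L
Dose 2 (405 mg at t=11 h): 405·exp(−0.03151·31) = 152.502 mg/L
Dose 3 (385 mg at t=22 h): 385·exp(−0.03151·20) = 205.020 mg/L
Dose 4 (460 mg at t=33 h): 460·exp(−0.03151·9) = 346.425 mg/L
C(42) = 66.565 + 152.502 + 205.020 + 346.425 = 770.513 mg/L

770.513 mg/L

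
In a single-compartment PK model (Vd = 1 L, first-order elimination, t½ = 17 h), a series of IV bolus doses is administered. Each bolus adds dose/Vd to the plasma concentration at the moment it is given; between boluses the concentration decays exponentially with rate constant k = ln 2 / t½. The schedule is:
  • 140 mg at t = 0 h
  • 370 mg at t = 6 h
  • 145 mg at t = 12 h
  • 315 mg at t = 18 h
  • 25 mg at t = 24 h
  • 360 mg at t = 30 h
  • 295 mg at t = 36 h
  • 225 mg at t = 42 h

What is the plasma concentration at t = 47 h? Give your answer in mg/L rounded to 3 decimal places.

k = ln 2 / 17 = 0.04077 per h
Dose 1 (140 mg at t=0 h): 140·exp(−0.04077·47) = 20.600 mg/L
Dose 2 (370 mg at t=6 h): 370·exp(−0.04077·41) = 69.533 mg/L
Dose 3 (145 mg at t=12 h): 145·exp(−0.04077·35) = 34.802 mg/L
Dose 4 (315 mg at t=18 h): 315·exp(−0.04077·29) = 96.558 mg/L
Dose 5 (25 mg at t=24 h): 25·exp(−0.04077·23) = 9.787 mg/L
Dose 6 (360 mg at t=30 h): 360·exp(−0.04077·17) = 180.000 mg/L
Dose 7 (295 mg at t=36 h): 295·exp(−0.04077·11) = 188.381 mg/L
Dose 8 (225 mg at t=42 h): 225·exp(−0.04077·5) = 183.503 mg/L
C(47) = 20.600 + 69.533 + 34.802 + 96.558 + 9.787 + 180.000 + 188.381 + 183.503 = 783.165 mg/L

783.165 mg/L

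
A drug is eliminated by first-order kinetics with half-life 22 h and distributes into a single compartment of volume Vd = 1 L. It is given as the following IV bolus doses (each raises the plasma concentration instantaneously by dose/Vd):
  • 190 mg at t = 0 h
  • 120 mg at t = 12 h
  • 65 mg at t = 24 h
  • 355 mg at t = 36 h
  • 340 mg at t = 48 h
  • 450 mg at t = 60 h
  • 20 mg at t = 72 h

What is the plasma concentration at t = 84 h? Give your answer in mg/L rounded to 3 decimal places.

448.273 mg/L

k = ln 2 / 22 = 0.03151 per h
Dose 1 (190 mg at t=0 h): 190·exp(−0.03151·84) = 13.470 mg/L
Dose 2 (120 mg at t=12 h): 120·exp(−0.03151·72) = 12.416 mg/L
Dose 3 (65 mg at t=24 h): 65·exp(−0.03151·60) = 9.816 mg/L
Dose 4 (355 mg at t=36 h): 355·exp(−0.03151·48) = 78.241 mg/L
Dose 5 (340 mg at t=48 h): 340·exp(−0.03151·36) = 109.367 mg/L
Dose 6 (450 mg at t=60 h): 450·exp(−0.03151·24) = 211.259 mg/L
Dose 7 (20 mg at t=72 h): 20·exp(−0.03151·12) = 13.704 mg/L
C(84) = 13.470 + 12.416 + 9.816 + 78.241 + 109.367 + 211.259 + 13.704 = 448.273 mg/L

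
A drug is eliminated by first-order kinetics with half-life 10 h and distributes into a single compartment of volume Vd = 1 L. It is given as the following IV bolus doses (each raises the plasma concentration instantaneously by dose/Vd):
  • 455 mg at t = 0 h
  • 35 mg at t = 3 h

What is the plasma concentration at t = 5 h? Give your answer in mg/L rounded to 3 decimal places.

k = ln 2 / 10 = 0.06931 per h
Dose 1 (455 mg at t=0 h): 455·exp(−0.06931·5) = 321.734 mg/L
Dose 2 (35 mg at t=3 h): 35·exp(−0.06931·2) = 30.469 mg/L
C(5) = 321.734 + 30.469 = 352.203 mg/L

352.203 mg/L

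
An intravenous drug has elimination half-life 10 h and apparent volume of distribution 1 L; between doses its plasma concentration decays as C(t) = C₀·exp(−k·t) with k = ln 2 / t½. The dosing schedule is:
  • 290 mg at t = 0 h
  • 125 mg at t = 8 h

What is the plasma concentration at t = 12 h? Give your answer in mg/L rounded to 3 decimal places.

220.962 mg/L

k = ln 2 / 10 = 0.06931 per h
Dose 1 (290 mg at t=0 h): 290·exp(−0.06931·12) = 126.230 mg/L
Dose 2 (125 mg at t=8 h): 125·exp(−0.06931·4) = 94.732 mg/L
C(12) = 126.230 + 94.732 = 220.962 mg/L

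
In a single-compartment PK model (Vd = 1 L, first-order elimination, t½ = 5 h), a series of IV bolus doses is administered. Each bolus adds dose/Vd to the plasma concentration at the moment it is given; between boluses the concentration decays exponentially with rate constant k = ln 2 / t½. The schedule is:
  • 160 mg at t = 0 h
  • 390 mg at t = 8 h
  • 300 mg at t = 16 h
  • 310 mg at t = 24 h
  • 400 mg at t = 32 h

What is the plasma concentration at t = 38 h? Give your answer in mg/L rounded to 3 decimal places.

239.750 mg/L

k = ln 2 / 5 = 0.13863 per h
Dose 1 (160 mg at t=0 h): 160·exp(−0.13863·38) = 0.825 mg/L
Dose 2 (390 mg at t=8 h): 390·exp(−0.13863·30) = 6.094 mg/L
Dose 3 (300 mg at t=16 h): 300·exp(−0.13863·22) = 14.210 mg/L
Dose 4 (310 mg at t=24 h): 310·exp(−0.13863·14) = 44.512 mg/L
Dose 5 (400 mg at t=32 h): 400·exp(−0.13863·6) = 174.110 mg/L
C(38) = 0.825 + 6.094 + 14.210 + 44.512 + 174.110 = 239.750 mg/L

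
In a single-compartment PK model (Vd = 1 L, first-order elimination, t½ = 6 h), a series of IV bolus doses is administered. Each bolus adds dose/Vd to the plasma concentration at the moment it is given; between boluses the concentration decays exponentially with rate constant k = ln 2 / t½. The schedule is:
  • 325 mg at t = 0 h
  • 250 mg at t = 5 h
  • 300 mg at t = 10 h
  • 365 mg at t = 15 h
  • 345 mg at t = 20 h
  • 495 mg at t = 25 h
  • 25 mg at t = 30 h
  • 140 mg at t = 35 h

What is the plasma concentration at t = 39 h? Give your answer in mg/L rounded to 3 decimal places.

k = ln 2 / 6 = 0.11552 per h
Dose 1 (325 mg at t=0 h): 325·exp(−0.11552·39) = 3.591 mg/L
Dose 2 (250 mg at t=5 h): 250·exp(−0.11552·34) = 4.922 mg/L
Dose 3 (300 mg at t=10 h): 300·exp(−0.11552·29) = 10.523 mg/L
Dose 4 (365 mg at t=15 h): 365·exp(−0.11552·24) = 22.812 mg/L
Dose 5 (345 mg at t=20 h): 345·exp(−0.11552·19) = 38.420 mg/L
Dose 6 (495 mg at t=25 h): 495·exp(−0.11552·14) = 98.220 mg/L
Dose 7 (25 mg at t=30 h): 25·exp(−0.11552·9) = 8.839 mg/L
Dose 8 (140 mg at t=35 h): 140·exp(−0.11552·4) = 88.194 mg/L
C(39) = 3.591 + 4.922 + 10.523 + 22.812 + 38.420 + 98.220 + 8.839 + 88.194 = 275.522 mg/L

275.522 mg/L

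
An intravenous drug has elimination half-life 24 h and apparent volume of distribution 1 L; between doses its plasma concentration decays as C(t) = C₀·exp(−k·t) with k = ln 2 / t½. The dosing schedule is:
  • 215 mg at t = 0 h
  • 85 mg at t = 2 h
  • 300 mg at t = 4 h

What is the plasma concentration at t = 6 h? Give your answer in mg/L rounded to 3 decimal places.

k = ln 2 / 24 = 0.02888 per h
Dose 1 (215 mg at t=0 h): 215·exp(−0.02888·6) = 180.793 mg/L
Dose 2 (85 mg at t=2 h): 85·exp(−0.02888·4) = 75.726 mg/L
Dose 3 (300 mg at t=4 h): 300·exp(−0.02888·2) = 283.162 mg/L
C(6) = 180.793 + 75.726 + 283.162 = 539.681 mg/L

539.681 mg/L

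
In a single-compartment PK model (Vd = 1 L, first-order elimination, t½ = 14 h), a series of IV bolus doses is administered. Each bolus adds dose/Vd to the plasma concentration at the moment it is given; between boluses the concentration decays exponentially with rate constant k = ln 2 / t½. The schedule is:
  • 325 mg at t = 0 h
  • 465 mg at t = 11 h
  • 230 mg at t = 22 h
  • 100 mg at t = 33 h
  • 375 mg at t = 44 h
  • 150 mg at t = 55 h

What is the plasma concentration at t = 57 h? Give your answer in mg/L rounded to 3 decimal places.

k = ln 2 / 14 = 0.04951 per h
Dose 1 (325 mg at t=0 h): 325·exp(−0.04951·57) = 19.331 mg/L
Dose 2 (465 mg at t=11 h): 465·exp(−0.04951·46) = 47.682 mg/L
Dose 3 (230 mg at t=22 h): 230·exp(−0.04951·35) = 40.659 mg/L
Dose 4 (100 mg at t=33 h): 100·exp(−0.04951·24) = 30.475 mg/L
Dose 5 (375 mg at t=44 h): 375·exp(−0.04951·13) = 197.017 mg/L
Dose 6 (150 mg at t=55 h): 150·exp(−0.04951·2) = 135.859 mg/L
C(57) = 19.331 + 47.682 + 40.659 + 30.475 + 197.017 + 135.859 = 471.023 mg/L

471.023 mg/L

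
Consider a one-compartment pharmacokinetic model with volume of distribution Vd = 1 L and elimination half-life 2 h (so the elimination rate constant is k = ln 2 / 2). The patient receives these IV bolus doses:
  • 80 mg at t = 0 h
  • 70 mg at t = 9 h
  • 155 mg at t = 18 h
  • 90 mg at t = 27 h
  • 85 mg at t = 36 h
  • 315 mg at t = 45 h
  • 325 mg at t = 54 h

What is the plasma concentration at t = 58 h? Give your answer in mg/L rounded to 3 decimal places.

k = ln 2 / 2 = 0.34657 per h
Dose 1 (80 mg at t=0 h): 80·exp(−0.34657·58) = 0.000 mg/L
Dose 2 (70 mg at t=9 h): 70·exp(−0.34657·49) = 0.000 mg/L
Dose 3 (155 mg at t=18 h): 155·exp(−0.34657·40) = 0.000 mg/L
Dose 4 (90 mg at t=27 h): 90·exp(−0.34657·31) = 0.002 mg/L
Dose 5 (85 mg at t=36 h): 85·exp(−0.34657·22) = 0.042 mg/L
Dose 6 (315 mg at t=45 h): 315·exp(−0.34657·13) = 3.480 mg/L
Dose 7 (325 mg at t=54 h): 325·exp(−0.34657·4) = 81.250 mg/L
C(58) = 0.000 + 0.000 + 0.000 + 0.002 + 0.042 + 3.480 + 81.250 = 84.774 mg/L

84.774 mg/L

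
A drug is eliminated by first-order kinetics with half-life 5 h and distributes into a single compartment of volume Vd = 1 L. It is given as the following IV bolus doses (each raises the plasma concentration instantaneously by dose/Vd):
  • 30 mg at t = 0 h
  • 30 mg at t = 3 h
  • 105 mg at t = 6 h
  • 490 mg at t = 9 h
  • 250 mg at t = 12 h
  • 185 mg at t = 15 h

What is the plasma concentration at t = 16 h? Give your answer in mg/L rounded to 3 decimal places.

k = ln 2 / 5 = 0.13863 per h
Dose 1 (30 mg at t=0 h): 30·exp(−0.13863·16) = 3.265 mg/L
Dose 2 (30 mg at t=3 h): 30·exp(−0.13863·13) = 4.948 mg/L
Dose 3 (105 mg at t=6 h): 105·exp(−0.13863·10) = 26.250 mg/L
Dose 4 (490 mg at t=9 h): 490·exp(−0.13863·7) = 185.675 mg/L
Dose 5 (250 mg at t=12 h): 250·exp(−0.13863·4) = 143.587 mg/L
Dose 6 (185 mg at t=15 h): 185·exp(−0.13863·1) = 161.052 mg/L
C(16) = 3.265 + 4.948 + 26.250 + 185.675 + 143.587 + 161.052 = 524.777 mg/L

524.777 mg/L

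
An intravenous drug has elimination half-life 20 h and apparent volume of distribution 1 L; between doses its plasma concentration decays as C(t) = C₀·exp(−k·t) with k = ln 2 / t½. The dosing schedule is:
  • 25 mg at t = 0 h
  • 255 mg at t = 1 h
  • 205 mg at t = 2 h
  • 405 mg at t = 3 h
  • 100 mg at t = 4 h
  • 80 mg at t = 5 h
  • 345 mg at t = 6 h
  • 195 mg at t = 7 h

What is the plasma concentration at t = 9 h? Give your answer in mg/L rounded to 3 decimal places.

1347.963 mg/L

k = ln 2 / 20 = 0.03466 per h
Dose 1 (25 mg at t=0 h): 25·exp(−0.03466·9) = 18.301 mg/L
Dose 2 (255 mg at t=1 h): 255·exp(−0.03466·8) = 193.254 mg/L
Dose 3 (205 mg at t=2 h): 205·exp(−0.03466·7) = 160.840 mg/L
Dose 4 (405 mg at t=3 h): 405·exp(−0.03466·6) = 328.962 mg/L
Dose 5 (100 mg at t=4 h): 100·exp(−0.03466·5) = 84.090 mg/L
Dose 6 (80 mg at t=5 h): 80·exp(−0.03466·4) = 69.644 mg/L
Dose 7 (345 mg at t=6 h): 345·exp(−0.03466·3) = 310.931 mg/L
Dose 8 (195 mg at t=7 h): 195·exp(−0.03466·2) = 181.941 mg/L
C(9) = 18.301 + 193.254 + 160.840 + 328.962 + 84.090 + 69.644 + 310.931 + 181.941 = 1347.963 mg/L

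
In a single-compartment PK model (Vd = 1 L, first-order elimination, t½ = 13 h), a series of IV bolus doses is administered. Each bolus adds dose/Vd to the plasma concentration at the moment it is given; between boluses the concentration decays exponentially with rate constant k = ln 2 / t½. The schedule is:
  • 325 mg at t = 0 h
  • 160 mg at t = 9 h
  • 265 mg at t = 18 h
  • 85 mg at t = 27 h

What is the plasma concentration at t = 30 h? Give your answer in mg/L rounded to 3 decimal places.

k = ln 2 / 13 = 0.05332 per h
Dose 1 (325 mg at t=0 h): 325·exp(−0.05332·30) = 65.645 mg/L
Dose 2 (160 mg at t=9 h): 160·exp(−0.05332·21) = 52.220 mg/L
Dose 3 (265 mg at t=18 h): 265·exp(−0.05332·12) = 139.757 mg/L
Dose 4 (85 mg at t=27 h): 85·exp(−0.05332·3) = 72.435 mg/L
C(30) = 65.645 + 52.220 + 139.757 + 72.435 = 330.057 mg/L

330.057 mg/L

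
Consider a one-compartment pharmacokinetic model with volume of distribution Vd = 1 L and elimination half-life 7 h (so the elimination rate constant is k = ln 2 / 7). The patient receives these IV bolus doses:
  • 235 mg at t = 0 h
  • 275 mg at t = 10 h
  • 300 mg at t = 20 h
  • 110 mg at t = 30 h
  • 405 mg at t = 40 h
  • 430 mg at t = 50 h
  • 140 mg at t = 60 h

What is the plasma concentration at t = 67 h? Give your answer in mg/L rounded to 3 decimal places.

184.778 mg/L

k = ln 2 / 7 = 0.09902 per h
Dose 1 (235 mg at t=0 h): 235·exp(−0.09902·67) = 0.309 mg/L
Dose 2 (275 mg at t=10 h): 275·exp(−0.09902·57) = 0.973 mg/L
Dose 3 (300 mg at t=20 h): 300·exp(−0.09902·47) = 2.857 mg/L
Dose 4 (110 mg at t=30 h): 110·exp(−0.09902·37) = 2.820 mg/L
Dose 5 (405 mg at t=40 h): 405·exp(−0.09902·27) = 27.947 mg/L
Dose 6 (430 mg at t=50 h): 430·exp(−0.09902·17) = 79.872 mg/L
Dose 7 (140 mg at t=60 h): 140·exp(−0.09902·7) = 70.000 mg/L
C(67) = 0.309 + 0.973 + 2.857 + 2.820 + 27.947 + 79.872 + 70.000 = 184.778 mg/L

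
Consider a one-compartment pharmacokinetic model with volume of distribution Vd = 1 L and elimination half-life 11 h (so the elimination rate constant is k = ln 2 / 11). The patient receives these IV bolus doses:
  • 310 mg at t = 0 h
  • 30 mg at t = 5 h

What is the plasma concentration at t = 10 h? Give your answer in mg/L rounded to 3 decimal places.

k = ln 2 / 11 = 0.06301 per h
Dose 1 (310 mg at t=0 h): 310·exp(−0.06301·10) = 165.081 mg/L
Dose 2 (30 mg at t=5 h): 30·exp(−0.06301·5) = 21.892 mg/L
C(10) = 165.081 + 21.892 = 186.974 mg/L

186.974 mg/L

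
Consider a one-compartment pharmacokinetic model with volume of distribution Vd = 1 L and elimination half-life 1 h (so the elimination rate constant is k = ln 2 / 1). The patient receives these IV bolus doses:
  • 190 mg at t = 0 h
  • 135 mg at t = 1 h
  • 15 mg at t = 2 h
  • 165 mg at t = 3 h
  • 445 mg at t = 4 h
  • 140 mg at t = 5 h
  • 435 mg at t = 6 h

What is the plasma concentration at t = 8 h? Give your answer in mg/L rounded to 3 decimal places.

k = ln 2 / 1 = 0.69315 per h
Dose 1 (190 mg at t=0 h): 190·exp(−0.69315·8) = 0.742 mg/L
Dose 2 (135 mg at t=1 h): 135·exp(−0.69315·7) = 1.055 mg/L
Dose 3 (15 mg at t=2 h): 15·exp(−0.69315·6) = 0.234 mg/L
Dose 4 (165 mg at t=3 h): 165·exp(−0.69315·5) = 5.156 mg/L
Dose 5 (445 mg at t=4 h): 445·exp(−0.69315·4) = 27.812 mg/L
Dose 6 (140 mg at t=5 h): 140·exp(−0.69315·3) = 17.500 mg/L
Dose 7 (435 mg at t=6 h): 435·exp(−0.69315·2) = 108.750 mg/L
C(8) = 0.742 + 1.055 + 0.234 + 5.156 + 27.812 + 17.500 + 108.750 = 161.250 mg/L

161.250 mg/L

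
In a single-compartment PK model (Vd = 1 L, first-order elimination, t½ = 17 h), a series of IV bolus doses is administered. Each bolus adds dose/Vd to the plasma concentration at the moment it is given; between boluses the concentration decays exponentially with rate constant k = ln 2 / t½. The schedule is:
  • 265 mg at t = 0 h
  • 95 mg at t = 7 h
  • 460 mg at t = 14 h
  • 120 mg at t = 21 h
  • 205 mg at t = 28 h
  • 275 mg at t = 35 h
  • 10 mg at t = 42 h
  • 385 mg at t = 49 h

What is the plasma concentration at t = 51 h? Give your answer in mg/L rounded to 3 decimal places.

k = ln 2 / 17 = 0.04077 per h
Dose 1 (265 mg at t=0 h): 265·exp(−0.04077·51) = 33.125 mg/L
Dose 2 (95 mg at t=7 h): 95·exp(−0.04077·44) = 15.797 mg/L
Dose 3 (460 mg at t=14 h): 460·exp(−0.04077·37) = 101.759 mg/L
Dose 4 (120 mg at t=21 h): 120·exp(−0.04077·30) = 35.314 mg/L
Dose 5 (205 mg at t=28 h): 205·exp(−0.04077·23) = 80.256 mg/L
Dose 6 (275 mg at t=35 h): 275·exp(−0.04077·16) = 143.222 mg/L
Dose 7 (10 mg at t=42 h): 10·exp(−0.04077·9) = 6.928 mg/L
Dose 8 (385 mg at t=49 h): 385·exp(−0.04077·2) = 354.851 mg/L
C(51) = 33.125 + 15.797 + 101.759 + 35.314 + 80.256 + 143.222 + 6.928 + 354.851 = 771.254 mg/L

771.254 mg/L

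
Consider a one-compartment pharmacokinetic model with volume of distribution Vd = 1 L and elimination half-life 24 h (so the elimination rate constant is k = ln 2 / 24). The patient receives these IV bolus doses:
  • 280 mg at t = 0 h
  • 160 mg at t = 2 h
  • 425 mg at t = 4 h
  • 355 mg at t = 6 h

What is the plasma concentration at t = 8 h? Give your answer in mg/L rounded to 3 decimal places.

1070.487 mg/L

k = ln 2 / 24 = 0.02888 per h
Dose 1 (280 mg at t=0 h): 280·exp(−0.02888·8) = 222.236 mg/L
Dose 2 (160 mg at t=2 h): 160·exp(−0.02888·6) = 134.543 mg/L
Dose 3 (425 mg at t=4 h): 425·exp(−0.02888·4) = 378.632 mg/L
Dose 4 (355 mg at t=6 h): 355·exp(−0.02888·2) = 335.075 mg/L
C(8) = 222.236 + 134.543 + 378.632 + 335.075 = 1070.487 mg/L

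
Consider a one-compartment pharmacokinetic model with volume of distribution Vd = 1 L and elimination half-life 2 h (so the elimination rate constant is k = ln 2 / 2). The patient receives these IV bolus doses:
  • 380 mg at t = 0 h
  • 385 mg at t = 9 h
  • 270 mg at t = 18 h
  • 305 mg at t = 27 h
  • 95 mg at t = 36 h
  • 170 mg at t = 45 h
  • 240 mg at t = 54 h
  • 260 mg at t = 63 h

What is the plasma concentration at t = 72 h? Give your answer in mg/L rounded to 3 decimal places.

k = ln 2 / 2 = 0.34657 per h
Dose 1 (380 mg at t=0 h): 380·exp(−0.34657·72) = 0.000 mg/L
Dose 2 (385 mg at t=9 h): 385·exp(−0.34657·63) = 0.000 mg/L
Dose 3 (270 mg at t=18 h): 270·exp(−0.34657·54) = 0.000 mg/L
Dose 4 (305 mg at t=27 h): 305·exp(−0.34657·45) = 0.000 mg/L
Dose 5 (95 mg at t=36 h): 95·exp(−0.34657·36) = 0.000 mg/L
Dose 6 (170 mg at t=45 h): 170·exp(−0.34657·27) = 0.015 mg/L
Dose 7 (240 mg at t=54 h): 240·exp(−0.34657·18) = 0.469 mg/L
Dose 8 (260 mg at t=63 h): 260·exp(−0.34657·9) = 11.490 mg/L
C(72) = 0.000 + 0.000 + 0.000 + 0.000 + 0.000 + 0.015 + 0.469 + 11.490 = 11.974 mg/L

11.974 mg/L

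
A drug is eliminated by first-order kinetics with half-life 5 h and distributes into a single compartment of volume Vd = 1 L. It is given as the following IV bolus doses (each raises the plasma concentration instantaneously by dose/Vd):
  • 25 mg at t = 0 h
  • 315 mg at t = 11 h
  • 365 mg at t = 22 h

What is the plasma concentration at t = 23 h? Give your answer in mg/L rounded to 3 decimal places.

k = ln 2 / 5 = 0.13863 per h
Dose 1 (25 mg at t=0 h): 25·exp(−0.13863·23) = 1.031 mg/L
Dose 2 (315 mg at t=11 h): 315·exp(−0.13863·12) = 59.681 mg/L
Dose 3 (365 mg at t=22 h): 365·exp(−0.13863·1) = 317.751 mg/L
C(23) = 1.031 + 59.681 + 317.751 = 378.463 mg/L

378.463 mg/L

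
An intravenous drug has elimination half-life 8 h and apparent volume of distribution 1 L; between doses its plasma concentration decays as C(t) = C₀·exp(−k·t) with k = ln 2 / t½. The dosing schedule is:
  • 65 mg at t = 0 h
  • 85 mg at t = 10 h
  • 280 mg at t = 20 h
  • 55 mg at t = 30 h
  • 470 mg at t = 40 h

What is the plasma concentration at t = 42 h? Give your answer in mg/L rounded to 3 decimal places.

463.310 mg/L

k = ln 2 / 8 = 0.08664 per h
Dose 1 (65 mg at t=0 h): 65·exp(−0.08664·42) = 1.708 mg/L
Dose 2 (85 mg at t=10 h): 85·exp(−0.08664·32) = 5.312 mg/L
Dose 3 (280 mg at t=20 h): 280·exp(−0.08664·22) = 41.622 mg/L
Dose 4 (55 mg at t=30 h): 55·exp(−0.08664·12) = 19.445 mg/L
Dose 5 (470 mg at t=40 h): 470·exp(−0.08664·2) = 395.221 mg/L
C(42) = 1.708 + 5.312 + 41.622 + 19.445 + 395.221 = 463.310 mg/L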